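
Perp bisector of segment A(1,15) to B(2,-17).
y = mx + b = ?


Midpoint = (1.5, -1)
Slope of AB = dy/dx = -32/1 = -32.0000
Perp slope = -dx/dy = 1/32 = 0.0312
b = My - (perp slope)*Mx = -1 + (1*1.5)/(-32) = -1 - 0.0469 = -1.0469

y = 0.0312x - 1.0469


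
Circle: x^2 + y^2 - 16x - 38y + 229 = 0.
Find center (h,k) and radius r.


h = -D/2 = 16/2 = 8
k = -E/2 = 38/2 = 19
r^2 = h^2 + k^2 - F = 64 + 361 - 229 = 196
r = 14

Center (8, 19), radius = 14


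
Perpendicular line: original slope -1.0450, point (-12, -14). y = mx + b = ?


Perpendicular slope = -1/m1 = -1/(-1.0450) = 0.9569
b2 = y0 - m2*x0 = -14 - 12/(-1.0450) = -14 + 11.4833 = -2.5167

y = 0.9569x - 2.5167


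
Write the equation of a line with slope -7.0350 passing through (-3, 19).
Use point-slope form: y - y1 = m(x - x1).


y - 19 = -7.0350(x + 3)
y = -7.0350x + 19 + 7.0350*(-3)
y = -7.0350x - 2.1050

y = -7.0350x - 2.1050


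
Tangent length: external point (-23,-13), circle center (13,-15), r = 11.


d = sqrt((-23-13)^2 + (-13+ 15)^2) = sqrt(1296+4) = 36.0555
L = sqrt(1300.0000 - 121) = sqrt(1179.0000) = 34.3366

34.3366


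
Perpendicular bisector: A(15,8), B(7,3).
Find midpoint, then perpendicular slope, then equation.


Midpoint = (11, 5.5)
Slope of AB = dy/dx = -5/(-8) = 0.6250
Perp slope = -dx/dy = -8/5 = -1.6000
b = My - (perp slope)*Mx = 5.5 + (-8*11)/(-5) = 5.5 + 17.6000 = 23.1000

y = -1.6000x + 23.1000


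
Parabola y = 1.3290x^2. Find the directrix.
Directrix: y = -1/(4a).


a = 1.3290
1/(4a) = 0.1881
directrix: y = -0.1881 = -0.1881

y = -0.1881


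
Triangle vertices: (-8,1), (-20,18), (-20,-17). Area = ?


-8*(18+ 17) = -280
-20*(-17-1) = 360
-20*(1-18) = 340
sum = 420
Area = |420|/2 = 210.0000

210.0000 sq units


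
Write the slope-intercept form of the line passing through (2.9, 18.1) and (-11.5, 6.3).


m = (-11.8)/(-14.4) = 0.8194
b = y1 - m*x1 = 18.1 - (-11.8*2.9)/(-14.4) = 18.1 - 2.3764 = 15.7236

y = 0.8194x + 15.7236


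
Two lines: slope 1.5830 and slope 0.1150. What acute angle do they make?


m1-m2 = 1.468
1+m1*m2 = 1.182045
tan(theta) = |1.468/1.182045| = 1.241915
theta = arctan(|1.468/1.182045|) = 51.1587 degrees (acute angle)

51.1587 degrees


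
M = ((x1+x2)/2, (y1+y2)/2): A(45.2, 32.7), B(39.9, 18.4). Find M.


Mx = (45.2 + 39.9)/2 = 85.1/2 = 42.5500
My = (32.7 + 18.4)/2 = 51.1/2 = 25.5500

(42.5500, 25.5500)


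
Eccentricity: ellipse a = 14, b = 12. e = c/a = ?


c = sqrt(196-144) = sqrt(52) = 7.2111
e = c/a = sqrt(52)/14 = 0.5151

e = 0.5151


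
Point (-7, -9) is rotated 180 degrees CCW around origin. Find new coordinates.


cos(180) = -1, sin(180) = 0
x' = -7*(-1) + 9*0 = 7
y' = -7*0 - 9*(-1) = 9

(7, 9)


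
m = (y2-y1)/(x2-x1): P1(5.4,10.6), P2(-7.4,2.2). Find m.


dy = 2.2 - 10.6 = -8.4
dx = -7.4 - 5.4 = -12.8
m = -8.4/(-12.8) = 0.6562

m = 0.6562


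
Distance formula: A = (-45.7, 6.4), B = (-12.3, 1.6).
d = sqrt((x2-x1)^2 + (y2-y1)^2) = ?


dx = -12.3 + 45.7 = 33.4
dy = 1.6 - 6.4 = -4.8
d = sqrt(1115.56 + 23.04) = sqrt(1138.6) = 33.7431

33.7431


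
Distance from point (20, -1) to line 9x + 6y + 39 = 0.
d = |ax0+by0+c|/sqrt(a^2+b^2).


|9*20 + 6*(-1) + 39| = |213| = 213
sqrt(81 + 36) = sqrt(117) = 10.8167
d = 213/sqrt(117) = 19.6919

19.6919


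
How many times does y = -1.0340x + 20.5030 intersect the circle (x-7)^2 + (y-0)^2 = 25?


Substitute y = -1.0340x + 20.5030: (x-7)^2 + (-1.0340x+20.5030-0)^2 = 25
Expand to Ax^2 + Bx + C = 0, where b-k = 20.503
A = 1+m^2 = 2.069156
B = 2(m(b-k) - h) = 2(-1.0340*20.503 - 7) = -56.400204
C = h^2 + (b-k)^2 - r^2 = 49 + 420.373009 - 25 = 444.373009
disc = B^2-4AC = 3180.9830 - 3677.9083 = -496.9253
disc < 0

0 intersection points


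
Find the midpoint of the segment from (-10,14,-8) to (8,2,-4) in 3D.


Mx = (-10+8)/2 = -1.0000
My = (14+2)/2 = 8.0000
Mz = (-8- 4)/2 = -6.0000

M = (-1.0000, 8.0000, -6.0000)


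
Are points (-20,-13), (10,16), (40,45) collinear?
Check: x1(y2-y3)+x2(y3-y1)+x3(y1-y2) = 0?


-20*(16-45) + 10*(45+ 13) + 40*(-13-16)
= 580 + 580 - 1160 = 0

Yes, collinear (determinant = 0)


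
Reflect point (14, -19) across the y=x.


Reflection rule for y=x: (y, x)
(14, -19) -> (-19, 14)

(-19, 14)


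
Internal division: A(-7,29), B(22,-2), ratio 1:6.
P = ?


Px = (1*22 + 6*(-7))/7 = -20/7 = -2.8571
Py = (1*(-2) + 6*29)/7 = 172/7 = 24.5714

P = (-2.8571, 24.5714)


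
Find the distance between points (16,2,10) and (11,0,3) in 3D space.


dx=-5, dy=-2, dz=-7
d = sqrt(25+4+49) = sqrt(78) = 8.8318

8.8318


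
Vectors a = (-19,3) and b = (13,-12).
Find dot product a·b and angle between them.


a·b = -19*13 + 3*(-12) = -247 - 36 = -283
|a| = sqrt(361+9) = 19.2354
|b| = sqrt(169+144) = 17.6918
cos(theta) = -283/(sqrt(370)*sqrt(313)) = -283/sqrt(115810) = -0.831598
theta = arccos(-283/sqrt(115810)) = 146.2632 degrees

a·b = -283, theta = 146.2632 deg


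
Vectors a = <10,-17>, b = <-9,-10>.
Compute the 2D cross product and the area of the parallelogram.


cross = 10*(-10) + 17*(-9) = -100 - 153 = -253
Parallelogram area = |-253| = 253

cross = -253, parallelogram area = 253


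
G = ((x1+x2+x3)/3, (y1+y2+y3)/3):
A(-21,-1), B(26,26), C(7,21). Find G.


Gx = (-21+26+7)/3 = 12/3 = 4.0000
Gy = (-1+26+21)/3 = 46/3 = 15.3333

G = (4.0000, 15.3333)


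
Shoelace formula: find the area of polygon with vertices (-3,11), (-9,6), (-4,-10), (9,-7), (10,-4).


sum(xi*y_{i+1}) = -3*6 - 9*(-10) - 4*(-7) + 9*(-4) + 10*11 = 174
sum(yi*x_{i+1}) = 11*(-9) + 6*(-4) - 10*9 - 7*10 - 4*(-3) = -271
Area = |174 + 271|/2 = 445/2 = 222.5000

222.5000 sq units


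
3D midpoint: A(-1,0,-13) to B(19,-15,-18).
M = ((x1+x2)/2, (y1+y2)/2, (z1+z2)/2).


Mx = (-1+19)/2 = 9.0000
My = (0- 15)/2 = -7.5000
Mz = (-13- 18)/2 = -15.5000

M = (9.0000, -7.5000, -15.5000)


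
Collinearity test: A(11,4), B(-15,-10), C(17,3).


11*(-10-3) - 15*(3-4) + 17*(4+ 10)
= -143 + 15 + 238 = 110

No, not collinear (determinant = 110)


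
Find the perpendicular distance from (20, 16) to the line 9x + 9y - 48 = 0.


|9*20 + 9*16 - 48| = |276| = 276
sqrt(81 + 81) = sqrt(162) = 12.7279
d = 276/sqrt(162) = 21.6846

21.6846


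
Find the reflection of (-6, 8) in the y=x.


Reflection rule for y=x: (y, x)
(-6, 8) -> (8, -6)

(8, -6)


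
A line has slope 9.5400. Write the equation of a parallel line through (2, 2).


Parallel lines have equal slopes.
m2 = 9.5400
b2 = 2 - 9.5400*2 = -17.0800

y = 9.5400x - 17.0800


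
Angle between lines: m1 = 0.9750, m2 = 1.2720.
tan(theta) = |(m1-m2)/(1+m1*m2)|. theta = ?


m1-m2 = -0.297
1+m1*m2 = 2.2402
tan(theta) = |-0.297/2.2402| = 0.132577
theta = arctan(|-0.297/2.2402|) = 7.5521 degrees (acute angle)

7.5521 degrees


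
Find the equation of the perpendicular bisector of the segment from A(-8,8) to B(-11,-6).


Midpoint = (-9.5, 1)
Slope of AB = dy/dx = -14/(-3) = 4.6667
Perp slope = -dx/dy = -3/14 = -0.2143
b = My - (perp slope)*Mx = 1 + (-3*(-9.5))/(-14) = 1 - 2.0357 = -1.0357

y = -0.2143x - 1.0357


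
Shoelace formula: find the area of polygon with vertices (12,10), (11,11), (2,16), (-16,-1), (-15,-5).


sum(xi*y_{i+1}) = 12*11 + 11*16 + 2*(-1) - 16*(-5) - 15*10 = 236
sum(yi*x_{i+1}) = 10*11 + 11*2 + 16*(-16) - 1*(-15) - 5*12 = -169
Area = |236 + 169|/2 = 405/2 = 202.5000

202.5000 sq units


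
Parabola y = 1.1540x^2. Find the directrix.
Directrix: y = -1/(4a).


a = 1.1540
1/(4a) = 0.2166
directrix: y = -0.2166 = -0.2166

y = -0.2166


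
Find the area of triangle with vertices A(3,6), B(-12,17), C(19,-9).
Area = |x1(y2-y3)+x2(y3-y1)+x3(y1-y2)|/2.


3*(17+ 9) = 78
-12*(-9-6) = 180
19*(6-17) = -209
sum = 49
Area = |49|/2 = 24.5000

24.5000 sq units


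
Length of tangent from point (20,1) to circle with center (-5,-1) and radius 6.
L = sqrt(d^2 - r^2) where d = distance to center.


d = sqrt((20+ 5)^2 + (1+ 1)^2) = sqrt(625+4) = 25.0799
L = sqrt(629.0000 - 36) = sqrt(593.0000) = 24.3516

24.3516


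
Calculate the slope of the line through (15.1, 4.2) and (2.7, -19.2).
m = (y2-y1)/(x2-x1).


dy = -19.2 - 4.2 = -23.4
dx = 2.7 - 15.1 = -12.4
m = -23.4/(-12.4) = 1.8871

m = 1.8871


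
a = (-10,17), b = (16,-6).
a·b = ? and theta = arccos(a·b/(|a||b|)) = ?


a·b = -10*16 + 17*(-6) = -160 - 102 = -262
|a| = sqrt(100+289) = 19.7231
|b| = sqrt(256+36) = 17.0880
cos(theta) = -262/(sqrt(389)*sqrt(292)) = -262/sqrt(113588) = -0.777383
theta = arccos(-262/sqrt(113588)) = 141.0216 degrees

a·b = -262, theta = 141.0216 deg


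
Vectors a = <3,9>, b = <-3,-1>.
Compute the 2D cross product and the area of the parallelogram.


cross = 3*(-1) - 9*(-3) = -3 + 27 = 24
Parallelogram area = |24| = 24

cross = 24, parallelogram area = 24


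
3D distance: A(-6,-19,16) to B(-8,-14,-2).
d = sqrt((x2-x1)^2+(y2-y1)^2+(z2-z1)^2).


dx=-2, dy=5, dz=-18
d = sqrt(4+25+324) = sqrt(353) = 18.7883

18.7883


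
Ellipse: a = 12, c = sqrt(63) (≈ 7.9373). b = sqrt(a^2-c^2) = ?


b^2 = 12^2 - (sqrt(63))^2 = 144 - 63 = 81
b = sqrt(81) = 9

b = 9


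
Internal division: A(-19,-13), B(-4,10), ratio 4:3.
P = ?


Px = (4*(-4) + 3*(-19))/7 = -73/7 = -10.4286
Py = (4*10 + 3*(-13))/7 = 1/7 = 0.1429

P = (-10.4286, 0.1429)


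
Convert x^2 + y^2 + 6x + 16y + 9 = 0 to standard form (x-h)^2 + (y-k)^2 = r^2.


h = -D/2 = -6/2 = -3
k = -E/2 = -16/2 = -8
r^2 = h^2 + k^2 - F = 9 + 64 - 9 = 64
r = 8

Center (-3, -8), radius = 8


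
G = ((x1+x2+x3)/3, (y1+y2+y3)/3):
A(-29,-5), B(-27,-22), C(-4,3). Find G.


Gx = (-29- 27- 4)/3 = -60/3 = -20.0000
Gy = (-5- 22+3)/3 = -24/3 = -8.0000

G = (-20.0000, -8.0000)


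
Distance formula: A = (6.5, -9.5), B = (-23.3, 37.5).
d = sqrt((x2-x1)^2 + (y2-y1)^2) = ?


dx = -23.3 - 6.5 = -29.8
dy = 37.5 + 9.5 = 47.0
d = sqrt(888.04 + 2209.0) = sqrt(3097.04) = 55.6511

55.6511


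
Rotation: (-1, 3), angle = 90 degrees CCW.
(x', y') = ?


cos(90) = 0, sin(90) = 1
x' = -1*0 - 3*1 = -3
y' = -1*1 + 3*0 = -1

(-3, -1)


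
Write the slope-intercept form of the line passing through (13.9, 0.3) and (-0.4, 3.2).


m = (2.9)/(-14.3) = -0.2028
b = y1 - m*x1 = 0.3 - (2.9*13.9)/(-14.3) = 0.3 + 2.8189 = 3.1189

y = -0.2028x + 3.1189


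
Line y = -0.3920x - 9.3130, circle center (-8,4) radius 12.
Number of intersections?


Substitute y = -0.3920x - 9.3130: (x+ 8)^2 + (-0.3920x- 9.3130-4)^2 = 144
Expand to Ax^2 + Bx + C = 0, where b-k = -13.313
A = 1+m^2 = 1.153664
B = 2(m(b-k) - h) = 2(-0.3920*(-13.313) + 8) = 26.437392
C = h^2 + (b-k)^2 - r^2 = 64 + 177.235969 - 144 = 97.235969
disc = B^2-4AC = 698.9357 - 448.7105 = 250.2252
disc > 0

2 intersection points


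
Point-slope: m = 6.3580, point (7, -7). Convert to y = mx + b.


y + 7 = 6.3580(x - 7)
y = 6.3580x - 7 - 6.3580*7
y = 6.3580x - 51.5060

y = 6.3580x - 51.5060


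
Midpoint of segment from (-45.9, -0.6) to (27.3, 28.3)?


Mx = (-45.9 + 27.3)/2 = -18.6/2 = -9.3000
My = (-0.6 + 28.3)/2 = 27.7/2 = 13.8500

(-9.3000, 13.8500)


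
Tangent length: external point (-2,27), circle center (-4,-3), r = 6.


d = sqrt((-2+ 4)^2 + (27+ 3)^2) = sqrt(4+900) = 30.0666
L = sqrt(904.0000 - 36) = sqrt(868.0000) = 29.4618

29.4618


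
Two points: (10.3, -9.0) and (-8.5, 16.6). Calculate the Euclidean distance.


dx = -8.5 - 10.3 = -18.8
dy = 16.6 + 9.0 = 25.6
d = sqrt(353.44 + 655.36) = sqrt(1008.8) = 31.7616

31.7616


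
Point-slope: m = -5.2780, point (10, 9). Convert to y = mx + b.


y - 9 = -5.2780(x - 10)
y = -5.2780x + 9 + 5.2780*10
y = -5.2780x + 61.7800

y = -5.2780x + 61.7800


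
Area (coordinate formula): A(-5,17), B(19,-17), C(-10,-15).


-5*(-17+ 15) = 10
19*(-15-17) = -608
-10*(17+ 17) = -340
sum = -938
Area = |-938|/2 = 469.0000

469.0000 sq units


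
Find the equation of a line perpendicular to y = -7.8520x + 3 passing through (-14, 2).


Perpendicular slope = -1/m1 = -1/(-7.8520) = 0.1274
b2 = y0 - m2*x0 = 2 - 14/(-7.8520) = 2 + 1.7830 = 3.7830

y = 0.1274x + 3.7830


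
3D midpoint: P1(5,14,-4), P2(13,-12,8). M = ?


Mx = (5+13)/2 = 9.0000
My = (14- 12)/2 = 1.0000
Mz = (-4+8)/2 = 2.0000

M = (9.0000, 1.0000, 2.0000)


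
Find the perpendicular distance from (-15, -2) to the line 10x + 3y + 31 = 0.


|10*(-15) + 3*(-2) + 31| = |-125| = 125
sqrt(100 + 9) = sqrt(109) = 10.4403
d = 125/sqrt(109) = 11.9728

11.9728


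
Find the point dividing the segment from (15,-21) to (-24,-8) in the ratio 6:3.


Px = (6*(-24) + 3*15)/9 = -99/9 = -11.0000
Py = (6*(-8) + 3*(-21))/9 = -111/9 = -12.3333

P = (-11.0000, -12.3333)


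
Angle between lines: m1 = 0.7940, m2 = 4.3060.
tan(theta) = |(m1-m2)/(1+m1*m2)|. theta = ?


m1-m2 = -3.512
1+m1*m2 = 4.418964
tan(theta) = |-3.512/4.418964| = 0.794756
theta = arctan(|-3.512/4.418964|) = 38.4761 degrees (acute angle)

38.4761 degrees


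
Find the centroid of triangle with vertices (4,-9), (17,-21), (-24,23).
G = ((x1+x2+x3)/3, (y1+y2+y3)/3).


Gx = (4+17- 24)/3 = -3/3 = -1.0000
Gy = (-9- 21+23)/3 = -7/3 = -2.3333

G = (-1.0000, -2.3333)


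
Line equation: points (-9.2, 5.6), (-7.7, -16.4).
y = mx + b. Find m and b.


m = (-22.0)/(1.5) = -14.6667
b = y1 - m*x1 = 5.6 - (-22.0*(-9.2))/(1.5) = 5.6 - 134.9333 = -129.3333

y = -14.6667x - 129.3333


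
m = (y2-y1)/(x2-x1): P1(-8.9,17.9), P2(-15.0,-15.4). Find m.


dy = -15.4 - 17.9 = -33.3
dx = -15.0 + 8.9 = -6.1
m = -33.3/(-6.1) = 5.4590

m = 5.4590


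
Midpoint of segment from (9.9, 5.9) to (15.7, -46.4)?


Mx = (9.9 + 15.7)/2 = 25.6/2 = 12.8000
My = (5.9 - 46.4)/2 = -40.5/2 = -20.2500

(12.8000, -20.2500)


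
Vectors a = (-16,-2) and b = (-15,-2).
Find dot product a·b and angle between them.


a·b = -16*(-15) - 2*(-2) = 240 + 4 = 244
|a| = sqrt(256+4) = 16.1245
|b| = sqrt(225+4) = 15.1327
cos(theta) = 244/(sqrt(260)*sqrt(229)) = 244/sqrt(59540) = 0.999966
theta = arccos(244/sqrt(59540)) = 0.4696 degrees

a·b = 244, theta = 0.4696 deg


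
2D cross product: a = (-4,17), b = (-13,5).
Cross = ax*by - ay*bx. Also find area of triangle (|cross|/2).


cross = -4*5 - 17*(-13) = -20 + 221 = 201
Triangle area = |201|/2 = 201/2 = 100.5000

cross = 201, triangle area = 100.5000


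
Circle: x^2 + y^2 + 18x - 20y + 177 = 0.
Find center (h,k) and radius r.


h = -D/2 = -18/2 = -9
k = -E/2 = 20/2 = 10
r^2 = h^2 + k^2 - F = 81 + 100 - 177 = 4
r = 2

Center (-9, 10), radius = 2


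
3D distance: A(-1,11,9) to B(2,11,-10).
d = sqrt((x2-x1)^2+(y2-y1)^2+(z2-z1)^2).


dx=3, dy=0, dz=-19
d = sqrt(9+0+361) = sqrt(370) = 19.2354

19.2354


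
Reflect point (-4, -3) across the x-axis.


Reflection rule for x-axis: (x, -y)
(-4, -3) -> (-4, 3)

(-4, 3)


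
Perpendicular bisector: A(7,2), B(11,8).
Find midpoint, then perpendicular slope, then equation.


Midpoint = (9, 5)
Slope of AB = dy/dx = 6/4 = 1.5000
Perp slope = -dx/dy = -4/6 = -0.6667
b = My - (perp slope)*Mx = 5 + (4*9)/6 = 5 + 6.0000 = 11.0000

y = -0.6667x + 11.0000


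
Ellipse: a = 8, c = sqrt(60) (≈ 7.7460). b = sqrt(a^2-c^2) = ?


b^2 = 8^2 - (sqrt(60))^2 = 64 - 60 = 4
b = sqrt(4) = 2

b = 2


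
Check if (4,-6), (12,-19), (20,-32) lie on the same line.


4*(-19+ 32) + 12*(-32+ 6) + 20*(-6+ 19)
= 52 - 312 + 260 = 0

Yes, collinear (determinant = 0)


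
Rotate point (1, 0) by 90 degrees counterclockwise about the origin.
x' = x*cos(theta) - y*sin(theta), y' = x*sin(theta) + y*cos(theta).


cos(90) = 0, sin(90) = 1
x' = 1*0 - 0*1 = 0
y' = 1*1 + 0*0 = 1

(0, 1)


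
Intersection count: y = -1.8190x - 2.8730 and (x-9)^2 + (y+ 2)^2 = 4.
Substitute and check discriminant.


Substitute y = -1.8190x - 2.8730: (x-9)^2 + (-1.8190x- 2.8730+ 2)^2 = 4
Expand to Ax^2 + Bx + C = 0, where b-k = -0.873
A = 1+m^2 = 4.308761
B = 2(m(b-k) - h) = 2(-1.8190*(-0.873) - 9) = -14.824026
C = h^2 + (b-k)^2 - r^2 = 81 + 0.762129 - 4 = 77.762129
disc = B^2-4AC = 219.7517 - 1340.2337 = -1120.4820
disc < 0

0 intersection points


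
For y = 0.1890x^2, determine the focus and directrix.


a = 0.1890
1/(4a) = 1.3228
Focus = (0, 1.3228)
Directrix: y = -1.3228

Focus = (0, 1.3228), Directrix: y = -1.3228


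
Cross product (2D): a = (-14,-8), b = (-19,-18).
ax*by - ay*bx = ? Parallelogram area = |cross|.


cross = -14*(-18) + 8*(-19) = 252 - 152 = 100
Parallelogram area = |100| = 100

cross = 100, parallelogram area = 100


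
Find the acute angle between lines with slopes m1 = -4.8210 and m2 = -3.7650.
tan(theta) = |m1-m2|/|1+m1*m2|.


m1-m2 = -1.056
1+m1*m2 = 19.151065
tan(theta) = |-1.056/19.151065| = 0.055141
theta = arctan(|-1.056/19.151065|) = 3.1561 degrees (acute angle)

3.1561 degrees


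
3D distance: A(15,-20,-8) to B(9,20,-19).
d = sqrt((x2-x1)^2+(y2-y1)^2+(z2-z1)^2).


dx=-6, dy=40, dz=-11
d = sqrt(36+1600+121) = sqrt(1757) = 41.9166

41.9166


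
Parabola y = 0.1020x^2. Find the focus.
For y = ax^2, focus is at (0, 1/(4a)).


a = 0.1020
4a = 0.4080
focus = (0, 1/0.4080) = (0, 2.4510)

Focus = (0, 2.4510)


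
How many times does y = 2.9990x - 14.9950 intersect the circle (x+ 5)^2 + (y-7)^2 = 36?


Substitute y = 2.9990x - 14.9950: (x+ 5)^2 + (2.9990x- 14.9950-7)^2 = 36
Expand to Ax^2 + Bx + C = 0, where b-k = -21.995
A = 1+m^2 = 9.994001
B = 2(m(b-k) - h) = 2(2.9990*(-21.995) + 5) = -121.92601
C = h^2 + (b-k)^2 - r^2 = 25 + 483.780025 - 36 = 472.780025
disc = B^2-4AC = 14865.9519 - 18899.8562 = -4033.9043
disc < 0

0 intersection points


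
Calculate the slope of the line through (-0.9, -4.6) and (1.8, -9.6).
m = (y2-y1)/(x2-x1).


dy = -9.6 + 4.6 = -5.0
dx = 1.8 + 0.9 = 2.7
m = -5.0/2.7 = -1.8519

m = -1.8519


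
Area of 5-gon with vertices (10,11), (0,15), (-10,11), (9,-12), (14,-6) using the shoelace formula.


sum(xi*y_{i+1}) = 10*15 + 0*11 - 10*(-12) + 9*(-6) + 14*11 = 370
sum(yi*x_{i+1}) = 11*0 + 15*(-10) + 11*9 - 12*14 - 6*10 = -279
Area = |370 + 279|/2 = 649/2 = 324.5000

324.5000 sq units


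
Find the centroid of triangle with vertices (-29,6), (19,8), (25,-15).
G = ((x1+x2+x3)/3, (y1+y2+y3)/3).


Gx = (-29+19+25)/3 = 15/3 = 5.0000
Gy = (6+8- 15)/3 = -1/3 = -0.3333

G = (5.0000, -0.3333)


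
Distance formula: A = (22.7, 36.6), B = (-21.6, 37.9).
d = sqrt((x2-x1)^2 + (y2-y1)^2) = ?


dx = -21.6 - 22.7 = -44.3
dy = 37.9 - 36.6 = 1.3
d = sqrt(1962.49 + 1.69) = sqrt(1964.18) = 44.3191

44.3191


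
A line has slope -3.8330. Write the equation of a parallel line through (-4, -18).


Parallel lines have equal slopes.
m2 = -3.8330
b2 = -18 + 3.8330*(-4) = -33.3320

y = -3.8330x - 33.3320


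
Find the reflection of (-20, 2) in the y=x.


Reflection rule for y=x: (y, x)
(-20, 2) -> (2, -20)

(2, -20)


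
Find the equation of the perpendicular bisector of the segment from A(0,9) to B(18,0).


Midpoint = (9, 4.5)
Slope of AB = dy/dx = -9/18 = -0.5000
Perp slope = -dx/dy = 18/9 = 2.0000
b = My - (perp slope)*Mx = 4.5 + (18*9)/(-9) = 4.5 - 18.0000 = -13.5000

y = 2.0000x - 13.5000


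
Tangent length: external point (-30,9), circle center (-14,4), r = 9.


d = sqrt((-30+ 14)^2 + (9-4)^2) = sqrt(256+25) = 16.7631
L = sqrt(281.0000 - 81) = sqrt(200.0000) = 14.1421

14.1421


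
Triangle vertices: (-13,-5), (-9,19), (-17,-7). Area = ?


-13*(19+ 7) = -338
-9*(-7+ 5) = 18
-17*(-5-19) = 408
sum = 88
Area = |88|/2 = 44.0000

44.0000 sq units


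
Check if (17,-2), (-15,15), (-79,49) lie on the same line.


17*(15-49) - 15*(49+ 2) - 79*(-2-15)
= -578 - 765 + 1343 = 0

Yes, collinear (determinant = 0)


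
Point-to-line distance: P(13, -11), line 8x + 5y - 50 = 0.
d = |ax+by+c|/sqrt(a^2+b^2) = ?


|8*13 + 5*(-11) - 50| = |-1| = 1
sqrt(64 + 25) = sqrt(89) = 9.4340
d = 1/sqrt(89) = 0.1060

0.1060


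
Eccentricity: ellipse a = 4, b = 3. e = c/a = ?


c = sqrt(16-9) = sqrt(7) = 2.6458
e = c/a = sqrt(7)/4 = 0.6614

e = 0.6614


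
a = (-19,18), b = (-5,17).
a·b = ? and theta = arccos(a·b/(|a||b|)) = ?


a·b = -19*(-5) + 18*17 = 95 + 306 = 401
|a| = sqrt(361+324) = 26.1725
|b| = sqrt(25+289) = 17.7200
cos(theta) = 401/(sqrt(685)*sqrt(314)) = 401/sqrt(215090) = 0.864638
theta = arccos(401/sqrt(215090)) = 30.1586 degrees

a·b = 401, theta = 30.1586 deg


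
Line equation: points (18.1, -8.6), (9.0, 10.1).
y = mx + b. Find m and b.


m = (18.7)/(-9.1) = -2.0549
b = y1 - m*x1 = -8.6 - (18.7*18.1)/(-9.1) = -8.6 + 37.1945 = 28.5945

y = -2.0549x + 28.5945


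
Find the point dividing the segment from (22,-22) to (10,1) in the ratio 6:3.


Px = (6*10 + 3*22)/9 = 126/9 = 14.0000
Py = (6*1 + 3*(-22))/9 = -60/9 = -6.6667

P = (14.0000, -6.6667)


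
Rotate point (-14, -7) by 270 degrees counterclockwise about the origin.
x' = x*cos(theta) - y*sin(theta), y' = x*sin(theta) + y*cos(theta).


cos(270) = 0, sin(270) = -1
x' = -14*0 + 7*(-1) = -7
y' = -14*(-1) - 7*0 = 14

(-7, 14)


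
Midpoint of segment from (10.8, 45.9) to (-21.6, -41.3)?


Mx = (10.8 - 21.6)/2 = -10.8/2 = -5.4000
My = (45.9 - 41.3)/2 = 4.6/2 = 2.3000

(-5.4000, 2.3000)


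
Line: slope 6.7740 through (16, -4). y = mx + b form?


y + 4 = 6.7740(x - 16)
y = 6.7740x - 4 - 6.7740*16
y = 6.7740x - 112.3840

y = 6.7740x - 112.3840


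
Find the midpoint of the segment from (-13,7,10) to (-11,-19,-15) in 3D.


Mx = (-13- 11)/2 = -12.0000
My = (7- 19)/2 = -6.0000
Mz = (10- 15)/2 = -2.5000

M = (-12.0000, -6.0000, -2.5000)


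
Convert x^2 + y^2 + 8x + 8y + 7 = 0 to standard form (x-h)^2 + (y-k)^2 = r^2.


h = -D/2 = -8/2 = -4
k = -E/2 = -8/2 = -4
r^2 = h^2 + k^2 - F = 16 + 16 - 7 = 25
r = 5

Center (-4, -4), radius = 5


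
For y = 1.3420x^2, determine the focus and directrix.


a = 1.3420
1/(4a) = 0.1863
Focus = (0, 0.1863)
Directrix: y = -0.1863

Focus = (0, 0.1863), Directrix: y = -0.1863


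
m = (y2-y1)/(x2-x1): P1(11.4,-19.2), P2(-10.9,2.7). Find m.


dy = 2.7 + 19.2 = 21.9
dx = -10.9 - 11.4 = -22.3
m = 21.9/(-22.3) = -0.9821

m = -0.9821


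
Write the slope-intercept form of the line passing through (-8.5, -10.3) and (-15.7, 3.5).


m = (13.8)/(-7.2) = -1.9167
b = y1 - m*x1 = -10.3 - (13.8*(-8.5))/(-7.2) = -10.3 - 16.2917 = -26.5917

y = -1.9167x - 26.5917


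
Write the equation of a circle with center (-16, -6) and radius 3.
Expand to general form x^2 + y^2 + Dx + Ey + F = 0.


(x+ 16)^2 + (y+ 6)^2 = 3^2
D = -2h = 32, E = -2k = 12
F = h^2+k^2-r^2 = 256+36-9 = 283

x^2 + y^2 + 32x + 12y + 283 = 0


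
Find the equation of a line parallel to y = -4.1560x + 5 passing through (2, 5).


Parallel lines have equal slopes.
m2 = -4.1560
b2 = 5 + 4.1560*2 = 13.3120

y = -4.1560x + 13.3120


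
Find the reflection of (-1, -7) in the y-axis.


Reflection rule for y-axis: (-x, y)
(-1, -7) -> (1, -7)

(1, -7)


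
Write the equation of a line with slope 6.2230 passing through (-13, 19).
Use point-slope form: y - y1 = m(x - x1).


y - 19 = 6.2230(x + 13)
y = 6.2230x + 19 - 6.2230*(-13)
y = 6.2230x + 99.8990

y = 6.2230x + 99.8990


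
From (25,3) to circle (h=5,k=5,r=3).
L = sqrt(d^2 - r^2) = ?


d = sqrt((25-5)^2 + (3-5)^2) = sqrt(400+4) = 20.0998
L = sqrt(404.0000 - 9) = sqrt(395.0000) = 19.8746

19.8746


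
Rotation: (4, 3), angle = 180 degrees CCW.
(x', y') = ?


cos(180) = -1, sin(180) = 0
x' = 4*(-1) - 3*0 = -4
y' = 4*0 + 3*(-1) = -3

(-4, -3)


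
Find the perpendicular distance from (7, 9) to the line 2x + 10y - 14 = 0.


|2*7 + 10*9 - 14| = |90| = 90
sqrt(4 + 100) = sqrt(104) = 10.1980
d = 90/sqrt(104) = 8.8252

8.8252


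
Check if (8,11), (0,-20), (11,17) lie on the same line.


8*(-20-17) + 0*(17-11) + 11*(11+ 20)
= -296 + 0 + 341 = 45

No, not collinear (determinant = 45)


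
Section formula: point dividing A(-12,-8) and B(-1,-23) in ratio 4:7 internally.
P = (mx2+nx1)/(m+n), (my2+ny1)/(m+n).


Px = (4*(-1) + 7*(-12))/11 = -88/11 = -8.0000
Py = (4*(-23) + 7*(-8))/11 = -148/11 = -13.4545

P = (-8.0000, -13.4545)


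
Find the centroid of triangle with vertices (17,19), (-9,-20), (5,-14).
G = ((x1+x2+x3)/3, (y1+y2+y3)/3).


Gx = (17- 9+5)/3 = 13/3 = 4.3333
Gy = (19- 20- 14)/3 = -15/3 = -5.0000

G = (4.3333, -5.0000)


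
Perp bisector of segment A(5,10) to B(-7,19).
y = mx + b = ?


Midpoint = (-1, 14.5)
Slope of AB = dy/dx = 9/(-12) = -0.7500
Perp slope = -dx/dy = 12/9 = 1.3333
b = My - (perp slope)*Mx = 14.5 + (-12*(-1))/9 = 14.5 + 1.3333 = 15.8333

y = 1.3333x + 15.8333


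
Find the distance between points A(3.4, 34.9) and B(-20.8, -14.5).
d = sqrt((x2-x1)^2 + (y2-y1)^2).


dx = -20.8 - 3.4 = -24.2
dy = -14.5 - 34.9 = -49.4
d = sqrt(585.64 + 2440.36) = sqrt(3026) = 55.0091

55.0091


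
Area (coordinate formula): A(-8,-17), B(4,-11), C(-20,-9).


-8*(-11+ 9) = 16
4*(-9+ 17) = 32
-20*(-17+ 11) = 120
sum = 168
Area = |168|/2 = 84.0000

84.0000 sq units


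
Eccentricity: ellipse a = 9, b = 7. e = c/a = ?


c = sqrt(81-49) = sqrt(32) = 5.6569
e = c/a = sqrt(32)/9 = 0.6285

e = 0.6285


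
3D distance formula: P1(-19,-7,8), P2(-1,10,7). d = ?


dx=18, dy=17, dz=-1
d = sqrt(324+289+1) = sqrt(614) = 24.7790

24.7790


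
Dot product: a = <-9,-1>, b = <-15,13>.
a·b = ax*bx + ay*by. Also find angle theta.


a·b = -9*(-15) - 1*13 = 135 - 13 = 122
|a| = sqrt(81+1) = 9.0554
|b| = sqrt(225+169) = 19.8494
cos(theta) = 122/(sqrt(82)*sqrt(394)) = 122/sqrt(32308) = 0.678742
theta = arccos(122/sqrt(32308)) = 47.2546 degrees

a·b = 122, theta = 47.2546 deg


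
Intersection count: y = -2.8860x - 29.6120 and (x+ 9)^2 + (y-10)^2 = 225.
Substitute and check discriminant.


Substitute y = -2.8860x - 29.6120: (x+ 9)^2 + (-2.8860x- 29.6120-10)^2 = 225
Expand to Ax^2 + Bx + C = 0, where b-k = -39.612
A = 1+m^2 = 9.328996
B = 2(m(b-k) - h) = 2(-2.8860*(-39.612) + 9) = 246.640464
C = h^2 + (b-k)^2 - r^2 = 81 + 1569.110544 - 225 = 1425.110544
disc = B^2-4AC = 60831.5185 - 53179.4023 = 7652.1162
disc > 0

2 intersection points


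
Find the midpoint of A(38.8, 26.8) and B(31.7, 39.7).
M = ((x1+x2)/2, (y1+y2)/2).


Mx = (38.8 + 31.7)/2 = 70.5/2 = 35.2500
My = (26.8 + 39.7)/2 = 66.5/2 = 33.2500

(35.2500, 33.2500)


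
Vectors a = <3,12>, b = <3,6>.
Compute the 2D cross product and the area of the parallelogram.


cross = 3*6 - 12*3 = 18 - 36 = -18
Parallelogram area = |-18| = 18

cross = -18, parallelogram area = 18


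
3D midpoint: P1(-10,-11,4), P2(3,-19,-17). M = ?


Mx = (-10+3)/2 = -3.5000
My = (-11- 19)/2 = -15.0000
Mz = (4- 17)/2 = -6.5000

M = (-3.5000, -15.0000, -6.5000)


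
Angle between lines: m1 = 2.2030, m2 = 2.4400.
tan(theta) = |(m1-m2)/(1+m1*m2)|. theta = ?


m1-m2 = -0.237
1+m1*m2 = 6.37532
tan(theta) = |-0.237/6.37532| = 0.037175
theta = arctan(|-0.237/6.37532|) = 2.1290 degrees (acute angle)

2.1290 degrees


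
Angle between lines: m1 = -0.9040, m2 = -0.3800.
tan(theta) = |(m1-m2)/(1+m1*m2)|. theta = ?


m1-m2 = -0.524
1+m1*m2 = 1.34352
tan(theta) = |-0.524/1.34352| = 0.390020
theta = arctan(|-0.524/1.34352|) = 21.3068 degrees (acute angle)

21.3068 degrees


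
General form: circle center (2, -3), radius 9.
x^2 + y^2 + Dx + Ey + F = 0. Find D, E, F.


(x-2)^2 + (y+ 3)^2 = 9^2
D = -2h = -4, E = -2k = 6
F = h^2+k^2-r^2 = 4+9-81 = -68

D = -4, E = 6, F = -68


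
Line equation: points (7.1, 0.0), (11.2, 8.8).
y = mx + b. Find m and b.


m = (8.8)/(4.1) = 2.1463
b = y1 - m*x1 = 0.0 - (8.8*7.1)/(4.1) = 0.0 - 15.2390 = -15.2390

y = 2.1463x - 15.2390


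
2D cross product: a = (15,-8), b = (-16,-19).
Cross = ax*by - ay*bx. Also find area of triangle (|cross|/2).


cross = 15*(-19) + 8*(-16) = -285 - 128 = -413
Triangle area = |-413|/2 = 413/2 = 206.5000

cross = -413, triangle area = 206.5000


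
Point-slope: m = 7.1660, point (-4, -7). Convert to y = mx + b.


y + 7 = 7.1660(x + 4)
y = 7.1660x - 7 - 7.1660*(-4)
y = 7.1660x + 21.6640

y = 7.1660x + 21.6640


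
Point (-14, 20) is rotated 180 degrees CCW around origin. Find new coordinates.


cos(180) = -1, sin(180) = 0
x' = -14*(-1) - 20*0 = 14
y' = -14*0 + 20*(-1) = -20

(14, -20)


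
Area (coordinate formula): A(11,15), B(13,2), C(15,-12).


11*(2+ 12) = 154
13*(-12-15) = -351
15*(15-2) = 195
sum = -2
Area = |-2|/2 = 1.0000

1.0000 sq units


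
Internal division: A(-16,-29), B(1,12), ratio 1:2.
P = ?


Px = (1*1 + 2*(-16))/3 = -31/3 = -10.3333
Py = (1*12 + 2*(-29))/3 = -46/3 = -15.3333

P = (-10.3333, -15.3333)


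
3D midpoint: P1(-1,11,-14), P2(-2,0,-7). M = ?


Mx = (-1- 2)/2 = -1.5000
My = (11+0)/2 = 5.5000
Mz = (-14- 7)/2 = -10.5000

M = (-1.5000, 5.5000, -10.5000)


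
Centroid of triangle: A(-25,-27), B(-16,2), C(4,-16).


Gx = (-25- 16+4)/3 = -37/3 = -12.3333
Gy = (-27+2- 16)/3 = -41/3 = -13.6667

G = (-12.3333, -13.6667)


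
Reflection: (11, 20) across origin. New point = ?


Reflection rule for origin: (-x, -y)
(11, 20) -> (-11, -20)

(-11, -20)


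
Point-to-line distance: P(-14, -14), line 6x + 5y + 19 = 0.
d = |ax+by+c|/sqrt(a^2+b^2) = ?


|6*(-14) + 5*(-14) + 19| = |-135| = 135
sqrt(36 + 25) = sqrt(61) = 7.8102
d = 135/sqrt(61) = 17.2850

17.2850


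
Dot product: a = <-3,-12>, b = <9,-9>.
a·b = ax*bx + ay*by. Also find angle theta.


a·b = -3*9 - 12*(-9) = -27 + 108 = 81
|a| = sqrt(9+144) = 12.3693
|b| = sqrt(81+81) = 12.7279
cos(theta) = 81/(sqrt(153)*sqrt(162)) = 81/sqrt(24786) = 0.514496
theta = arccos(81/sqrt(24786)) = 59.0362 degrees

a·b = 81, theta = 59.0362 deg


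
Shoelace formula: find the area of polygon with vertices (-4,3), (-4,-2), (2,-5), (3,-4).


sum(xi*y_{i+1}) = -4*(-2) - 4*(-5) + 2*(-4) + 3*3 = 29
sum(yi*x_{i+1}) = 3*(-4) - 2*2 - 5*3 - 4*(-4) = -15
Area = |29 + 15|/2 = 44/2 = 22.0000

22.0000 sq units


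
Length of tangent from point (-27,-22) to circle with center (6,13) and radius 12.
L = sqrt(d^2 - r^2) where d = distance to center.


d = sqrt((-27-6)^2 + (-22-13)^2) = sqrt(1089+1225) = 48.1041
L = sqrt(2314.0000 - 144) = sqrt(2170.0000) = 46.5833

46.5833


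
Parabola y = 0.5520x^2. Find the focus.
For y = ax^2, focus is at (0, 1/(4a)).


a = 0.5520
4a = 2.2080
focus = (0, 1/2.2080) = (0, 0.4529)

Focus = (0, 0.4529)


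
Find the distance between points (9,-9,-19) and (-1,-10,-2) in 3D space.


dx=-10, dy=-1, dz=17
d = sqrt(100+1+289) = sqrt(390) = 19.7484

19.7484


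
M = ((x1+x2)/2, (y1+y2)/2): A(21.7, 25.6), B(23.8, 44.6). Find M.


Mx = (21.7 + 23.8)/2 = 45.5/2 = 22.7500
My = (25.6 + 44.6)/2 = 70.2/2 = 35.1000

(22.7500, 35.1000)


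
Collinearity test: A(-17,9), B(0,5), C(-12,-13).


-17*(5+ 13) + 0*(-13-9) - 12*(9-5)
= -306 + 0 - 48 = -354

No, not collinear (determinant = -354)


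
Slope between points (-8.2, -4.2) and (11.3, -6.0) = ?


dy = -6.0 + 4.2 = -1.8
dx = 11.3 + 8.2 = 19.5
m = -1.8/19.5 = -0.0923

m = -0.0923


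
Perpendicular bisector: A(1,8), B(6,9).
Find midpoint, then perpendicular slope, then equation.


Midpoint = (3.5, 8.5)
Slope of AB = dy/dx = 1/5 = 0.2000
Perp slope = -dx/dy = -5/1 = -5.0000
b = My - (perp slope)*Mx = 8.5 + (5*3.5)/1 = 8.5 + 17.5000 = 26.0000

y = -5.0000x + 26.0000


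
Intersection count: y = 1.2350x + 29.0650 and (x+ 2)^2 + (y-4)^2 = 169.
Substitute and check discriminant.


Substitute y = 1.2350x + 29.0650: (x+ 2)^2 + (1.2350x+29.0650-4)^2 = 169
Expand to Ax^2 + Bx + C = 0, where b-k = 25.065
A = 1+m^2 = 2.525225
B = 2(m(b-k) - h) = 2(1.2350*25.065 + 2) = 65.91055
C = h^2 + (b-k)^2 - r^2 = 4 + 628.254225 - 169 = 463.254225
disc = B^2-4AC = 4344.2006 - 4679.2846 = -335.0840
disc < 0

0 intersection points


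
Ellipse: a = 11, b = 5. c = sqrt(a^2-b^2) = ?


c^2 = 11^2 - 5^2 = 121 - 25 = 96
c = sqrt(96) = 9.7980

c = 9.7980


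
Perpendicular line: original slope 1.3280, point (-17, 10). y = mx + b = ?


Perpendicular slope = -1/m1 = -1/1.3280 = -0.7530
b2 = y0 - m2*x0 = 10 - 17/1.3280 = 10 - 12.8012 = -2.8012

y = -0.7530x - 2.8012


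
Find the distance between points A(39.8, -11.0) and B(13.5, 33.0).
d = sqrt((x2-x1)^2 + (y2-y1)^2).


dx = 13.5 - 39.8 = -26.3
dy = 33.0 + 11.0 = 44.0
d = sqrt(691.69 + 1936.0) = sqrt(2627.69) = 51.2610

51.2610


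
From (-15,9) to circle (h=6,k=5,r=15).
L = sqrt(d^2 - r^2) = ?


d = sqrt((-15-6)^2 + (9-5)^2) = sqrt(441+16) = 21.3776
L = sqrt(457.0000 - 225) = sqrt(232.0000) = 15.2315

15.2315


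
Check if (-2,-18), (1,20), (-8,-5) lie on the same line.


-2*(20+ 5) + 1*(-5+ 18) - 8*(-18-20)
= -50 + 13 + 304 = 267

No, not collinear (determinant = 267)


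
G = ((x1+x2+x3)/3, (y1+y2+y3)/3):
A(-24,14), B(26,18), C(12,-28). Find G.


Gx = (-24+26+12)/3 = 14/3 = 4.6667
Gy = (14+18- 28)/3 = 4/3 = 1.3333

G = (4.6667, 1.3333)


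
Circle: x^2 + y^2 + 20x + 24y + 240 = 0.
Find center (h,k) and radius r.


h = -D/2 = -20/2 = -10
k = -E/2 = -24/2 = -12
r^2 = h^2 + k^2 - F = 100 + 144 - 240 = 4
r = 2

Center (-10, -12), radius = 2


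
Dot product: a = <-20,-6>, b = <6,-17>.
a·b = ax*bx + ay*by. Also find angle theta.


a·b = -20*6 - 6*(-17) = -120 + 102 = -18
|a| = sqrt(400+36) = 20.8806
|b| = sqrt(36+289) = 18.0278
cos(theta) = -18/(sqrt(436)*sqrt(325)) = -18/sqrt(141700) = -0.047818
theta = arccos(-18/sqrt(141700)) = 92.7408 degrees

a·b = -18, theta = 92.7408 deg


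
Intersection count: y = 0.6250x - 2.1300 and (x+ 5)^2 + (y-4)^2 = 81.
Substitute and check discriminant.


Substitute y = 0.6250x - 2.1300: (x+ 5)^2 + (0.6250x- 2.1300-4)^2 = 81
Expand to Ax^2 + Bx + C = 0, where b-k = -6.13
A = 1+m^2 = 1.390625
B = 2(m(b-k) - h) = 2(0.6250*(-6.13) + 5) = 2.3375
C = h^2 + (b-k)^2 - r^2 = 25 + 37.5769 - 81 = -18.4231
disc = B^2-4AC = 5.4639 + 102.4785 = 107.9424
disc > 0

2 intersection points


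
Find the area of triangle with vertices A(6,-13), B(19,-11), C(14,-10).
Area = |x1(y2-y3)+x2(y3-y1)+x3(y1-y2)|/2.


6*(-11+ 10) = -6
19*(-10+ 13) = 57
14*(-13+ 11) = -28
sum = 23
Area = |23|/2 = 11.5000

11.5000 sq units


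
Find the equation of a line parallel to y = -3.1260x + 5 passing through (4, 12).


Parallel lines have equal slopes.
m2 = -3.1260
b2 = 12 + 3.1260*4 = 24.5040

y = -3.1260x + 24.5040


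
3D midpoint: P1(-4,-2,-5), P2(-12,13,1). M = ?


Mx = (-4- 12)/2 = -8.0000
My = (-2+13)/2 = 5.5000
Mz = (-5+1)/2 = -2.0000

M = (-8.0000, 5.5000, -2.0000)


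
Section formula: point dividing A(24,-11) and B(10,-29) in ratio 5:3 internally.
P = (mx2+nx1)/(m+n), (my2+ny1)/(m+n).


Px = (5*10 + 3*24)/8 = 122/8 = 15.2500
Py = (5*(-29) + 3*(-11))/8 = -178/8 = -22.2500

P = (15.2500, -22.2500)


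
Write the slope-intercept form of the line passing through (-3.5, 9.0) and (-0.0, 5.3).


m = (-3.7)/(3.5) = -1.0571
b = y1 - m*x1 = 9.0 - (-3.7*(-3.5))/(3.5) = 9.0 - 3.7000 = 5.3000

y = -1.0571x + 5.3000


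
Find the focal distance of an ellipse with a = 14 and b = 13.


c^2 = 14^2 - 13^2 = 196 - 169 = 27
c = sqrt(27) = 5.1962

c = 5.1962


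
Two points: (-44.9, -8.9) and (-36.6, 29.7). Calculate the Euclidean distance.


dx = -36.6 + 44.9 = 8.3
dy = 29.7 + 8.9 = 38.6
d = sqrt(68.89 + 1489.96) = sqrt(1558.85) = 39.4823

39.4823


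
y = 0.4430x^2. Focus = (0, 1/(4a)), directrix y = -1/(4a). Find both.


a = 0.4430
1/(4a) = 0.5643
Focus = (0, 0.5643)
Directrix: y = -0.5643

Focus = (0, 0.5643), Directrix: y = -0.5643


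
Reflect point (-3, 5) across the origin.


Reflection rule for origin: (-x, -y)
(-3, 5) -> (3, -5)

(3, -5)


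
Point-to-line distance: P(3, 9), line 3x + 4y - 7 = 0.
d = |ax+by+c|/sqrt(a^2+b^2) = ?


|3*3 + 4*9 - 7| = |38| = 38
sqrt(9 + 16) = sqrt(25) = 5.0000
d = 38/sqrt(25) = 7.6000

7.6000


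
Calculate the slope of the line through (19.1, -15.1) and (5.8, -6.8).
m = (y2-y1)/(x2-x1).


dy = -6.8 + 15.1 = 8.3
dx = 5.8 - 19.1 = -13.3
m = 8.3/(-13.3) = -0.6241

m = -0.6241


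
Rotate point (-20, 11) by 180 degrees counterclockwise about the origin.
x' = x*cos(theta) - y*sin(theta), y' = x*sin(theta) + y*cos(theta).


cos(180) = -1, sin(180) = 0
x' = -20*(-1) - 11*0 = 20
y' = -20*0 + 11*(-1) = -11

(20, -11)


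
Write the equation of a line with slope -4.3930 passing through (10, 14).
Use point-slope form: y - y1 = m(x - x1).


y - 14 = -4.3930(x - 10)
y = -4.3930x + 14 + 4.3930*10
y = -4.3930x + 57.9300

y = -4.3930x + 57.9300


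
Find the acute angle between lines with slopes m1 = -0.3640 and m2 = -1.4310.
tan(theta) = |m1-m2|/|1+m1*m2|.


m1-m2 = 1.067
1+m1*m2 = 1.520884
tan(theta) = |1.067/1.520884| = 0.701566
theta = arctan(|1.067/1.520884|) = 35.0522 degrees (acute angle)

35.0522 degrees


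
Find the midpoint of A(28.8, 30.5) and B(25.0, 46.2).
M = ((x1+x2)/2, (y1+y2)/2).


Mx = (28.8 + 25.0)/2 = 53.8/2 = 26.9000
My = (30.5 + 46.2)/2 = 76.7/2 = 38.3500

(26.9000, 38.3500)


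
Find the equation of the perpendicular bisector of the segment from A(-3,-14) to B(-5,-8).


Midpoint = (-4, -11)
Slope of AB = dy/dx = 6/(-2) = -3.0000
Perp slope = -dx/dy = 2/6 = 0.3333
b = My - (perp slope)*Mx = -11 + (-2*(-4))/6 = -11 + 1.3333 = -9.6667

y = 0.3333x - 9.6667


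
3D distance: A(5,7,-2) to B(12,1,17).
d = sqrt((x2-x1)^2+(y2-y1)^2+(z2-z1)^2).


dx=7, dy=-6, dz=19
d = sqrt(49+36+361) = sqrt(446) = 21.1187

21.1187


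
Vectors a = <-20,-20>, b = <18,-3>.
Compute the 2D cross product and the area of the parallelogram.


cross = -20*(-3) + 20*18 = 60 + 360 = 420
Parallelogram area = |420| = 420

cross = 420, parallelogram area = 420


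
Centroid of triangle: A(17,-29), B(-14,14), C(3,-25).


Gx = (17- 14+3)/3 = 6/3 = 2.0000
Gy = (-29+14- 25)/3 = -40/3 = -13.3333

G = (2.0000, -13.3333)


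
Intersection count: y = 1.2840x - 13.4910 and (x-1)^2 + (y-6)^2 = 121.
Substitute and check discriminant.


Substitute y = 1.2840x - 13.4910: (x-1)^2 + (1.2840x- 13.4910-6)^2 = 121
Expand to Ax^2 + Bx + C = 0, where b-k = -19.491
A = 1+m^2 = 2.648656
B = 2(m(b-k) - h) = 2(1.2840*(-19.491) - 1) = -52.052888
C = h^2 + (b-k)^2 - r^2 = 1 + 379.899081 - 121 = 259.899081
disc = B^2-4AC = 2709.5031 - 2753.5330 = -44.0299
disc < 0

0 intersection points


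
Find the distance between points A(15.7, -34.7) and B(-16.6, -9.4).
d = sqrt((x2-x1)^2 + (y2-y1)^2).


dx = -16.6 - 15.7 = -32.3
dy = -9.4 + 34.7 = 25.3
d = sqrt(1043.29 + 640.09) = sqrt(1683.38) = 41.0290

41.0290


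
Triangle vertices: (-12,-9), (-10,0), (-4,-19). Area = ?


-12*(0+ 19) = -228
-10*(-19+ 9) = 100
-4*(-9-0) = 36
sum = -92
Area = |-92|/2 = 46.0000

46.0000 sq units


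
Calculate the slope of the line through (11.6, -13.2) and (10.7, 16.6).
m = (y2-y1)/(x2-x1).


dy = 16.6 + 13.2 = 29.8
dx = 10.7 - 11.6 = -0.9
m = 29.8/(-0.9) = -33.1111

m = -33.1111


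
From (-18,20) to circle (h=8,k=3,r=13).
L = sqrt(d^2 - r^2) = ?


d = sqrt((-18-8)^2 + (20-3)^2) = sqrt(676+289) = 31.0644
L = sqrt(965.0000 - 169) = sqrt(796.0000) = 28.2135

28.2135


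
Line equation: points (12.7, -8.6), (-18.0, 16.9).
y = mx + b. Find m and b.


m = (25.5)/(-30.7) = -0.8306
b = y1 - m*x1 = -8.6 - (25.5*12.7)/(-30.7) = -8.6 + 10.5489 = 1.9489

y = -0.8306x + 1.9489


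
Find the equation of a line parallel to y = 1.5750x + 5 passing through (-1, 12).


Parallel lines have equal slopes.
m2 = 1.5750
b2 = 12 - 1.5750*(-1) = 13.5750

y = 1.5750x + 13.5750


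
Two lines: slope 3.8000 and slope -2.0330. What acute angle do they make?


m1-m2 = 5.833
1+m1*m2 = -6.7254
tan(theta) = |5.833/(-6.7254)| = 0.867309
theta = arctan(|5.833/(-6.7254)|) = 40.9354 degrees (acute angle)

40.9354 degrees


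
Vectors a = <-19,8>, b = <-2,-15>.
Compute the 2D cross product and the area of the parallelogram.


cross = -19*(-15) - 8*(-2) = 285 + 16 = 301
Parallelogram area = |301| = 301

cross = 301, parallelogram area = 301


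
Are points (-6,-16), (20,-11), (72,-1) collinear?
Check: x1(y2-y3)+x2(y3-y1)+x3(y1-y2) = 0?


-6*(-11+ 1) + 20*(-1+ 16) + 72*(-16+ 11)
= 60 + 300 - 360 = 0

Yes, collinear (determinant = 0)
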